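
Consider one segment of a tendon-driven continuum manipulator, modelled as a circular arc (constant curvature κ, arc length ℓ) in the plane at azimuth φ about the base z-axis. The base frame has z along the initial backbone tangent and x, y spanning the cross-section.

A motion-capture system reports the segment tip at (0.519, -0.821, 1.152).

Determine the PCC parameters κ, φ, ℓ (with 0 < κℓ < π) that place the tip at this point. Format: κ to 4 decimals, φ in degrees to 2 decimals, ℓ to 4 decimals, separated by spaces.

0.8556 302.30 1.6375

ρ = √(x²+y²) = √(0.519² + -0.821²) = 0.97129
φ = atan2(y, x) mod 360° = atan2(-0.821, 0.519) = 302.2993°
|p|² = ρ² + z² = 0.97129² + 1.152² = 2.27051
κ = 2ρ / |p|² = 2×0.97129 / 2.27051 = 0.85557
θ = 2·atan2(ρ, z) = 2·atan2(0.97129, 1.152) = 1.40099 rad
ℓ = θ/κ = 1.40099/0.85557 = 1.63749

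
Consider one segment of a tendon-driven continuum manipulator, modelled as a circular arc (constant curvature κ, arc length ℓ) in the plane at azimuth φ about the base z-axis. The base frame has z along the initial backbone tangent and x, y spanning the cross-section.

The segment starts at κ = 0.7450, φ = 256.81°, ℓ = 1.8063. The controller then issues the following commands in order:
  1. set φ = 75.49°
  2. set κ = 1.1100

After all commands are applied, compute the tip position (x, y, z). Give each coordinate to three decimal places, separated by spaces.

initial: κ=0.7450, φ=256.81°, ℓ=1.8063
cmd 1: set φ=75.49° → (κ,φ,ℓ)=(0.7450,75.49°,1.8063) → tip=(0.2612,1.0094,1.3084)
cmd 2: set κ=1.1100 → (κ,φ,ℓ)=(1.1100,75.49°,1.8063) → tip=(0.3207,1.2391,0.8173)

0.321 1.239 0.817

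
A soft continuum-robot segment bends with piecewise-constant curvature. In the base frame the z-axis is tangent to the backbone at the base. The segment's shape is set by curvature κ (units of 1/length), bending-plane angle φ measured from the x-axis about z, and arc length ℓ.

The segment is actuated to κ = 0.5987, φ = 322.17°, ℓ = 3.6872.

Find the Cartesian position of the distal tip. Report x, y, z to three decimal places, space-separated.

θ = κ·ℓ = 0.5987 × 3.6872 = 2.20753 rad
ρ = (1 − cos θ)/κ = (1 − -0.59457)/0.5987 = 2.66339
z = sin θ / κ = 0.80404/0.5987 = 1.34298
x = ρ cos φ = 2.66339 × cos(322.17°) = 2.10363
y = ρ sin φ = 2.66339 × sin(322.17°) = -1.63351

2.104 -1.634 1.343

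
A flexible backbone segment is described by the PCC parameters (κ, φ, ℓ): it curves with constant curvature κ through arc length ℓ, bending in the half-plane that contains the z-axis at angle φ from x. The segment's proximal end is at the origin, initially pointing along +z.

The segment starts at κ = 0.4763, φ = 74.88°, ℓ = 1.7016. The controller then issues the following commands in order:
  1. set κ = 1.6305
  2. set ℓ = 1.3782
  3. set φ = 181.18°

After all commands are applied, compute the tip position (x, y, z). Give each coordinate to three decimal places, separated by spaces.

-0.997 -0.021 0.478

initial: κ=0.4763, φ=74.88°, ℓ=1.7016
cmd 1: set κ=1.6305 → (κ,φ,ℓ)=(1.6305,74.88°,1.7016) → tip=(0.3093,1.1447,0.2201)
cmd 2: set ℓ=1.3782 → (κ,φ,ℓ)=(1.6305,74.88°,1.3782) → tip=(0.2601,0.9627,0.4783)
cmd 3: set φ=181.18° → (κ,φ,ℓ)=(1.6305,181.18°,1.3782) → tip=(-0.9970,-0.0205,0.4783)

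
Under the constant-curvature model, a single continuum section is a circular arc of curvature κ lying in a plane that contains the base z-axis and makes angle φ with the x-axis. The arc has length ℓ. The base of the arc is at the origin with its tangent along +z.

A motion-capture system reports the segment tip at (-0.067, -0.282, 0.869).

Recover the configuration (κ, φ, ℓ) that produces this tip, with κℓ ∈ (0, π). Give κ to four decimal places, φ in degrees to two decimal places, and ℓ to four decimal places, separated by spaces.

0.6908 256.63 0.9321

ρ = √(x²+y²) = √(-0.067² + -0.282²) = 0.28985
φ = atan2(y, x) mod 360° = atan2(-0.282, -0.067) = 256.6350°
|p|² = ρ² + z² = 0.28985² + 0.869² = 0.83917
κ = 2ρ / |p|² = 2×0.28985 / 0.83917 = 0.69080
θ = 2·atan2(ρ, z) = 2·atan2(0.28985, 0.869) = 0.64388 rad
ℓ = θ/κ = 0.64388/0.69080 = 0.93208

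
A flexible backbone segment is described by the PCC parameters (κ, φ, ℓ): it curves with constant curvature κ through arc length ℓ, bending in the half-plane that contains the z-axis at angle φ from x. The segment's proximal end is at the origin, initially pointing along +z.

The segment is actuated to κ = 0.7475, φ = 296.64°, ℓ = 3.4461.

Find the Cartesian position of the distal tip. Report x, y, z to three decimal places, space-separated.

θ = κ·ℓ = 0.7475 × 3.4461 = 2.57596 rad
ρ = (1 − cos θ)/κ = (1 − -0.84425)/0.7475 = 2.46722
z = sin θ / κ = 0.53595/0.7475 = 0.71699
x = ρ cos φ = 2.46722 × cos(296.64°) = 1.10626
y = ρ sin φ = 2.46722 × sin(296.64°) = -2.20531

1.106 -2.205 0.717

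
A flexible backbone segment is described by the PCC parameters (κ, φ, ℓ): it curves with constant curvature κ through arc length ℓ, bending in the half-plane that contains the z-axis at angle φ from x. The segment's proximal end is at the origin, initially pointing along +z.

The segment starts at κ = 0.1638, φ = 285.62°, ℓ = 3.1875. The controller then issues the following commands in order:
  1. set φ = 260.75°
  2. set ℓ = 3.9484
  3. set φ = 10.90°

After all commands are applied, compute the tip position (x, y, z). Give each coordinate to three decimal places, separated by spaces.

initial: κ=0.1638, φ=285.62°, ℓ=3.1875
cmd 1: set φ=260.75° → (κ,φ,ℓ)=(0.1638,260.75°,3.1875) → tip=(-0.1307,-0.8028,3.0446)
cmd 2: set ℓ=3.9484 → (κ,φ,ℓ)=(0.1638,260.75°,3.9484) → tip=(-0.1982,-1.2169,3.6788)
cmd 3: set φ=10.90° → (κ,φ,ℓ)=(0.1638,10.90°,3.9484) → tip=(1.2107,0.2331,3.6788)

1.211 0.233 3.679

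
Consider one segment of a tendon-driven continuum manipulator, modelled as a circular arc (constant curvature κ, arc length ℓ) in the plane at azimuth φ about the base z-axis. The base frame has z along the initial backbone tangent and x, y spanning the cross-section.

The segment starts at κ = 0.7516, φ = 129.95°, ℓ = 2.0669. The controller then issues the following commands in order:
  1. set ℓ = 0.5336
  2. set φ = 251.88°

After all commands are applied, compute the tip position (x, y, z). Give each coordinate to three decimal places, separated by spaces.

initial: κ=0.7516, φ=129.95°, ℓ=2.0669
cmd 1: set ℓ=0.5336 → (κ,φ,ℓ)=(0.7516,129.95°,0.5336) → tip=(-0.0678,0.0809,0.5194)
cmd 2: set φ=251.88° → (κ,φ,ℓ)=(0.7516,251.88°,0.5336) → tip=(-0.0328,-0.1003,0.5194)

-0.033 -0.100 0.519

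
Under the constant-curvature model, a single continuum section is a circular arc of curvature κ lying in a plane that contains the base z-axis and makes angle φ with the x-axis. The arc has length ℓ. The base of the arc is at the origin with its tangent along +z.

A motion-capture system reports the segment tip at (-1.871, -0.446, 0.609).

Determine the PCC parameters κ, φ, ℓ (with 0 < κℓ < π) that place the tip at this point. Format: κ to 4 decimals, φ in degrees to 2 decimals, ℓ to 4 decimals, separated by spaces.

0.9451 193.41 2.6753

ρ = √(x²+y²) = √(-1.871² + -0.446²) = 1.92342
φ = atan2(y, x) mod 360° = atan2(-0.446, -1.871) = 193.4077°
|p|² = ρ² + z² = 1.92342² + 0.609² = 4.07044
κ = 2ρ / |p|² = 2×1.92342 / 4.07044 = 0.94507
θ = 2·atan2(ρ, z) = 2·atan2(1.92342, 0.609) = 2.52832 rad
ℓ = θ/κ = 2.52832/0.94507 = 2.67527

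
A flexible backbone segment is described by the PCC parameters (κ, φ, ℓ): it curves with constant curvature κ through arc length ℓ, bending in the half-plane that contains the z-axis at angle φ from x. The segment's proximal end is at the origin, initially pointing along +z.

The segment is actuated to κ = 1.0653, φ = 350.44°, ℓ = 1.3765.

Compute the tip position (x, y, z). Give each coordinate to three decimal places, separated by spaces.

0.829 -0.140 0.934

θ = κ·ℓ = 1.0653 × 1.3765 = 1.46639 rad
ρ = (1 − cos θ)/κ = (1 − 0.10422)/1.0653 = 0.84087
z = sin θ / κ = 0.99455/1.0653 = 0.93359
x = ρ cos φ = 0.84087 × cos(350.44°) = 0.82919
y = ρ sin φ = 0.84087 × sin(350.44°) = -0.13965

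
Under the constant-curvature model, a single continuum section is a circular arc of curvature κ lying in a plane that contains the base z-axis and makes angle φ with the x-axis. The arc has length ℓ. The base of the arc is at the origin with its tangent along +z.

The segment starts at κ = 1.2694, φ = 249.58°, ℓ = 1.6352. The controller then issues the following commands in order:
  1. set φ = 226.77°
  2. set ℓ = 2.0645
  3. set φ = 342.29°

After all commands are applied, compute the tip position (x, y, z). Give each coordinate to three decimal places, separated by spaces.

1.401 -0.447 0.392

initial: κ=1.2694, φ=249.58°, ℓ=1.6352
cmd 1: set φ=226.77° → (κ,φ,ℓ)=(1.2694,226.77°,1.6352) → tip=(-0.8006,-0.8516,0.6895)
cmd 2: set ℓ=2.0645 → (κ,φ,ℓ)=(1.2694,226.77°,2.0645) → tip=(-1.0076,-1.0718,0.3921)
cmd 3: set φ=342.29° → (κ,φ,ℓ)=(1.2694,342.29°,2.0645) → tip=(1.4013,-0.4475,0.3921)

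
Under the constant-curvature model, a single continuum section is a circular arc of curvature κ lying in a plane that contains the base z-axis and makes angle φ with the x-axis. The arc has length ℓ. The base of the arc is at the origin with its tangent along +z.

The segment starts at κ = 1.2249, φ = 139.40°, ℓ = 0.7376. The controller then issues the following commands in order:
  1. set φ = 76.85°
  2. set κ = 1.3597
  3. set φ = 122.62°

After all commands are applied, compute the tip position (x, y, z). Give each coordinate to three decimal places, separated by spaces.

-0.183 0.286 0.620

initial: κ=1.2249, φ=139.40°, ℓ=0.7376
cmd 1: set φ=76.85° → (κ,φ,ℓ)=(1.2249,76.85°,0.7376) → tip=(0.0708,0.3030,0.6413)
cmd 2: set κ=1.3597 → (κ,φ,ℓ)=(1.3597,76.85°,0.7376) → tip=(0.0773,0.3310,0.6200)
cmd 3: set φ=122.62° → (κ,φ,ℓ)=(1.3597,122.62°,0.7376) → tip=(-0.1832,0.2863,0.6200)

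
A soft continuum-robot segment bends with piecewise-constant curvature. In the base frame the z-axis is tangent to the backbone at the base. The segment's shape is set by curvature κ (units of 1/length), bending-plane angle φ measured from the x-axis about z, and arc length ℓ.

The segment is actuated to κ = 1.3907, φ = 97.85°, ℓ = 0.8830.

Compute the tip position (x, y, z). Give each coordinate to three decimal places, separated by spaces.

θ = κ·ℓ = 1.3907 × 0.8830 = 1.22799 rad
ρ = (1 − cos θ)/κ = (1 − 0.33613)/1.3907 = 0.47736
z = sin θ / κ = 0.94181/1.3907 = 0.67722
x = ρ cos φ = 0.47736 × cos(97.85°) = -0.06520
y = ρ sin φ = 0.47736 × sin(97.85°) = 0.47289

-0.065 0.473 0.677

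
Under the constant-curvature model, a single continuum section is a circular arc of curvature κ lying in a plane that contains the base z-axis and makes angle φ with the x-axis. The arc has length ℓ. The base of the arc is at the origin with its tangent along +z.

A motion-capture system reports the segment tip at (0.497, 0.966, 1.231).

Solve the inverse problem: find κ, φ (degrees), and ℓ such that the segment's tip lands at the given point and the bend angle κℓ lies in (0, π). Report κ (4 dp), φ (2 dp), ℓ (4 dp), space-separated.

0.8060 62.77 1.7941

ρ = √(x²+y²) = √(0.497² + 0.966²) = 1.08635
φ = atan2(y, x) mod 360° = atan2(0.966, 0.497) = 62.7745°
|p|² = ρ² + z² = 1.08635² + 1.231² = 2.69553
κ = 2ρ / |p|² = 2×1.08635 / 2.69553 = 0.80604
θ = 2·atan2(ρ, z) = 2·atan2(1.08635, 1.231) = 1.44612 rad
ℓ = θ/κ = 1.44612/0.80604 = 1.79410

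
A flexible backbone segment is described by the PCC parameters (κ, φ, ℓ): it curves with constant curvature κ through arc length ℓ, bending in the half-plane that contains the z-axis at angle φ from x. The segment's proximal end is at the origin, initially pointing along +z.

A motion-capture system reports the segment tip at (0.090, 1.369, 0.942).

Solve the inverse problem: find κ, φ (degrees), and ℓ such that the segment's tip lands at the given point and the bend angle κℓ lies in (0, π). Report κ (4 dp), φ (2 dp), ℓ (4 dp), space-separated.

ρ = √(x²+y²) = √(0.090² + 1.369²) = 1.37196
φ = atan2(y, x) mod 360° = atan2(1.369, 0.090) = 86.2387°
|p|² = ρ² + z² = 1.37196² + 0.942² = 2.76963
κ = 2ρ / |p|² = 2×1.37196 / 2.76963 = 0.99072
θ = 2·atan2(ρ, z) = 2·atan2(1.37196, 0.942) = 1.93823 rad
ℓ = θ/κ = 1.93823/0.99072 = 1.95639

0.9907 86.24 1.9564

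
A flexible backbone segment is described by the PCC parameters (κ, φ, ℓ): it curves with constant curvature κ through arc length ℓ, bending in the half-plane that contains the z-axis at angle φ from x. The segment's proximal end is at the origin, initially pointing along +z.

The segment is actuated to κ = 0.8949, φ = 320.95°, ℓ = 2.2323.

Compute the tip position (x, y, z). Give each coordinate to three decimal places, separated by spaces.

θ = κ·ℓ = 0.8949 × 2.2323 = 1.99769 rad
ρ = (1 − cos θ)/κ = (1 − -0.41404)/0.8949 = 1.58011
z = sin θ / κ = 0.91026/0.8949 = 1.01716
x = ρ cos φ = 1.58011 × cos(320.95°) = 1.22711
y = ρ sin φ = 1.58011 × sin(320.95°) = -0.99547

1.227 -0.995 1.017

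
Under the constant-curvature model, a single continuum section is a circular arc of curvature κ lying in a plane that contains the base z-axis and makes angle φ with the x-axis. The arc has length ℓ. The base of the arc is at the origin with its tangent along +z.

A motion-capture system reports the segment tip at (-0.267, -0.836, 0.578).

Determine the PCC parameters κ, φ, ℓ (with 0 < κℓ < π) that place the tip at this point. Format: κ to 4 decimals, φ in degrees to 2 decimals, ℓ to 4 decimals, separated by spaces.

ρ = √(x²+y²) = √(-0.267² + -0.836²) = 0.87760
φ = atan2(y, x) mod 360° = atan2(-0.836, -0.267) = 252.2877°
|p|² = ρ² + z² = 0.87760² + 0.578² = 1.10427
κ = 2ρ / |p|² = 2×0.87760 / 1.10427 = 1.58947
θ = 2·atan2(ρ, z) = 2·atan2(0.87760, 0.578) = 1.97678 rad
ℓ = θ/κ = 1.97678/1.58947 = 1.24367

1.5895 252.29 1.2437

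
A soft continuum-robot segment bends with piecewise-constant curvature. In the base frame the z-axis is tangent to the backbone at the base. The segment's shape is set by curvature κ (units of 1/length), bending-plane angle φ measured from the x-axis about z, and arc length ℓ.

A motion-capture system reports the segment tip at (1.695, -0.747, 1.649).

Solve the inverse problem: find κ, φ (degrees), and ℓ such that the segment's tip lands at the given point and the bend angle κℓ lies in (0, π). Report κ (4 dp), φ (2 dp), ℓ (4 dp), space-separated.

0.6024 336.22 2.8003

ρ = √(x²+y²) = √(1.695² + -0.747²) = 1.85231
φ = atan2(y, x) mod 360° = atan2(-0.747, 1.695) = 336.2165°
|p|² = ρ² + z² = 1.85231² + 1.649² = 6.15024
κ = 2ρ / |p|² = 2×1.85231 / 6.15024 = 0.60235
θ = 2·atan2(ρ, z) = 2·atan2(1.85231, 1.649) = 1.68680 rad
ℓ = θ/κ = 1.68680/0.60235 = 2.80035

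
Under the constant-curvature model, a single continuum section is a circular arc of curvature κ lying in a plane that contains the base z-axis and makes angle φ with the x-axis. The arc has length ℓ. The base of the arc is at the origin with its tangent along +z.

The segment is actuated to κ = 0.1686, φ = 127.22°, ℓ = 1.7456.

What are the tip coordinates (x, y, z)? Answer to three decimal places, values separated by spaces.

θ = κ·ℓ = 0.1686 × 1.7456 = 0.29431 rad
ρ = (1 − cos θ)/κ = (1 − 0.95700)/0.1686 = 0.25502
z = sin θ / κ = 0.29008/0.1686 = 1.72051
x = ρ cos φ = 0.25502 × cos(127.22°) = -0.15426
y = ρ sin φ = 0.25502 × sin(127.22°) = 0.20308

-0.154 0.203 1.721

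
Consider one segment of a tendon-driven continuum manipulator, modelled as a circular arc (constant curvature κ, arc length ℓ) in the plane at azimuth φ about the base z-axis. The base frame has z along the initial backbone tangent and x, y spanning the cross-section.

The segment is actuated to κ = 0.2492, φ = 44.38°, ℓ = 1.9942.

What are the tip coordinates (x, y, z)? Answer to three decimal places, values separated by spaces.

θ = κ·ℓ = 0.2492 × 1.9942 = 0.49695 rad
ρ = (1 − cos θ)/κ = (1 − 0.87904)/0.2492 = 0.48540
z = sin θ / κ = 0.47675/0.2492 = 1.91313
x = ρ cos φ = 0.48540 × cos(44.38°) = 0.34692
y = ρ sin φ = 0.48540 × sin(44.38°) = 0.33949

0.347 0.339 1.913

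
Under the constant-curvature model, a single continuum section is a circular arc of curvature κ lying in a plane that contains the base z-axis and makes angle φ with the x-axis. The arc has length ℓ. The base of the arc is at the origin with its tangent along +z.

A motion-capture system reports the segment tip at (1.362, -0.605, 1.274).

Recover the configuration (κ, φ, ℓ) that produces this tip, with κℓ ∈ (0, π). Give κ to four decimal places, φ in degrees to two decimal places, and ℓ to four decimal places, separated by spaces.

0.7754 336.05 2.2273

ρ = √(x²+y²) = √(1.362² + -0.605²) = 1.49033
φ = atan2(y, x) mod 360° = atan2(-0.605, 1.362) = 336.0492°
|p|² = ρ² + z² = 1.49033² + 1.274² = 3.84415
κ = 2ρ / |p|² = 2×1.49033 / 3.84415 = 0.77537
θ = 2·atan2(ρ, z) = 2·atan2(1.49033, 1.274) = 1.72699 rad
ℓ = θ/κ = 1.72699/0.77537 = 2.22730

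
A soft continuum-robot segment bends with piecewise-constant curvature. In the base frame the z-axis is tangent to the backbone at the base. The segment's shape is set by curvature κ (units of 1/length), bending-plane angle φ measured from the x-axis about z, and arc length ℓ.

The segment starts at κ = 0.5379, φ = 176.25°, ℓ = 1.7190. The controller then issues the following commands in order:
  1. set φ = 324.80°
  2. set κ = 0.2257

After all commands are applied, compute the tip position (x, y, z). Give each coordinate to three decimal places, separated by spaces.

initial: κ=0.5379, φ=176.25°, ℓ=1.7190
cmd 1: set φ=324.80° → (κ,φ,ℓ)=(0.5379,324.80°,1.7190) → tip=(0.6044,-0.4264,1.4843)
cmd 2: set κ=0.2257 → (κ,φ,ℓ)=(0.2257,324.80°,1.7190) → tip=(0.2691,-0.1898,1.6762)

0.269 -0.190 1.676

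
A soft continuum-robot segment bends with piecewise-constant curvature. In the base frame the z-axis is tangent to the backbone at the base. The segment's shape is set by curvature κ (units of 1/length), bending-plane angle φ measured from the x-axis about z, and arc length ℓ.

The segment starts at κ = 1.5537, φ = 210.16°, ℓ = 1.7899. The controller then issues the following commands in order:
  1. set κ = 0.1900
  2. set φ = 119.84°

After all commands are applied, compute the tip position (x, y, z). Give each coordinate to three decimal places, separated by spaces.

initial: κ=1.5537, φ=210.16°, ℓ=1.7899
cmd 1: set κ=0.1900 → (κ,φ,ℓ)=(0.1900,210.16°,1.7899) → tip=(-0.2606,-0.1514,1.7556)
cmd 2: set φ=119.84° → (κ,φ,ℓ)=(0.1900,119.84°,1.7899) → tip=(-0.1500,0.2615,1.7556)

-0.150 0.261 1.756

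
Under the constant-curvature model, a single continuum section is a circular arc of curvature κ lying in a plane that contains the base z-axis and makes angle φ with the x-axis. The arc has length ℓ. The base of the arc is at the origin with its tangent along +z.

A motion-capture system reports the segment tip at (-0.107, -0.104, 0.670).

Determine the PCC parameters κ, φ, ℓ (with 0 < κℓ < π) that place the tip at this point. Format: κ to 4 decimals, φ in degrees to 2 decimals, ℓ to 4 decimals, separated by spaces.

0.6334 224.19 0.6919

ρ = √(x²+y²) = √(-0.107² + -0.104²) = 0.14921
φ = atan2(y, x) mod 360° = atan2(-0.104, -0.107) = 224.1854°
|p|² = ρ² + z² = 0.14921² + 0.670² = 0.47117
κ = 2ρ / |p|² = 2×0.14921 / 0.47117 = 0.63339
θ = 2·atan2(ρ, z) = 2·atan2(0.14921, 0.670) = 0.43826 rad
ℓ = θ/κ = 0.43826/0.63339 = 0.69194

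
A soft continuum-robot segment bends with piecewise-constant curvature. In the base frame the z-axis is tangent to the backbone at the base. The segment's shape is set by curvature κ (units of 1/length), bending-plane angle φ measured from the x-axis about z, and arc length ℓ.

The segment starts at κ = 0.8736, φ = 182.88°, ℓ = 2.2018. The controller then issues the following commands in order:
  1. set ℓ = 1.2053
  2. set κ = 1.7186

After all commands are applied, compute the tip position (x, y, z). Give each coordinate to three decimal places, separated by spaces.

initial: κ=0.8736, φ=182.88°, ℓ=2.2018
cmd 1: set ℓ=1.2053 → (κ,φ,ℓ)=(0.8736,182.88°,1.2053) → tip=(-0.5773,-0.0290,0.9946)
cmd 2: set κ=1.7186 → (κ,φ,ℓ)=(1.7186,182.88°,1.2053) → tip=(-0.8601,-0.0433,0.5105)

-0.860 -0.043 0.510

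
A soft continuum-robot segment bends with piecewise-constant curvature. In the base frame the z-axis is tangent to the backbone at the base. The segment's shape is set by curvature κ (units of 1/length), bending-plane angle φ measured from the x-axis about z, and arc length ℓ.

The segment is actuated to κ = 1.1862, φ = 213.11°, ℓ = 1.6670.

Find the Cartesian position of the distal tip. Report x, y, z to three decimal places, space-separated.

θ = κ·ℓ = 1.1862 × 1.6670 = 1.97740 rad
ρ = (1 − cos θ)/κ = (1 − -0.39549)/1.1862 = 1.17644
z = sin θ / κ = 0.91847/1.1862 = 0.77430
x = ρ cos φ = 1.17644 × cos(213.11°) = -0.98541
y = ρ sin φ = 1.17644 × sin(213.11°) = -0.64263

-0.985 -0.643 0.774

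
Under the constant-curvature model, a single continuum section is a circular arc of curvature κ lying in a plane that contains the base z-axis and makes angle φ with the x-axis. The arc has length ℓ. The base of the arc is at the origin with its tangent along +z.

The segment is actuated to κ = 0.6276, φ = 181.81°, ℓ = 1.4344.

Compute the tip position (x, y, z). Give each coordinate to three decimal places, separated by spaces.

-0.603 -0.019 1.248

θ = κ·ℓ = 0.6276 × 1.4344 = 0.90023 rad
ρ = (1 − cos θ)/κ = (1 − 0.62143)/0.6276 = 0.60320
z = sin θ / κ = 0.78347/0.6276 = 1.24836
x = ρ cos φ = 0.60320 × cos(181.81°) = -0.60290
y = ρ sin φ = 0.60320 × sin(181.81°) = -0.01905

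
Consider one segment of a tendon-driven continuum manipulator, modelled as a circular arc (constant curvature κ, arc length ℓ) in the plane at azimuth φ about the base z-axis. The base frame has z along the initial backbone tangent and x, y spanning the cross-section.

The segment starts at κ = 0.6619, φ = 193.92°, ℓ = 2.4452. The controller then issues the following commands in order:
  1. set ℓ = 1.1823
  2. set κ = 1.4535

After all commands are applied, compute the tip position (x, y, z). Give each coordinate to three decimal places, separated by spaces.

-0.766 -0.190 0.681

initial: κ=0.6619, φ=193.92°, ℓ=2.4452
cmd 1: set ℓ=1.1823 → (κ,φ,ℓ)=(0.6619,193.92°,1.1823) → tip=(-0.4266,-0.1057,1.0653)
cmd 2: set κ=1.4535 → (κ,φ,ℓ)=(1.4535,193.92°,1.1823) → tip=(-0.7660,-0.1899,0.6805)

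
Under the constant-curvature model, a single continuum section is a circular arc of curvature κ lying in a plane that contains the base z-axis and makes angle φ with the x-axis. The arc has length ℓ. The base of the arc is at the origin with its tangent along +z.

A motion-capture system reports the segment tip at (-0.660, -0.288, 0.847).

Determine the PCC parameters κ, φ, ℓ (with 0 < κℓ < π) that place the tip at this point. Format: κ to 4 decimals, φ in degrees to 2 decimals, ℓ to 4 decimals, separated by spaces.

ρ = √(x²+y²) = √(-0.660² + -0.288²) = 0.72010
φ = atan2(y, x) mod 360° = atan2(-0.288, -0.660) = 203.5747°
|p|² = ρ² + z² = 0.72010² + 0.847² = 1.23595
κ = 2ρ / |p|² = 2×0.72010 / 1.23595 = 1.16525
θ = 2·atan2(ρ, z) = 2·atan2(0.72010, 0.847) = 1.40919 rad
ℓ = θ/κ = 1.40919/1.16525 = 1.20934

1.1653 203.57 1.2093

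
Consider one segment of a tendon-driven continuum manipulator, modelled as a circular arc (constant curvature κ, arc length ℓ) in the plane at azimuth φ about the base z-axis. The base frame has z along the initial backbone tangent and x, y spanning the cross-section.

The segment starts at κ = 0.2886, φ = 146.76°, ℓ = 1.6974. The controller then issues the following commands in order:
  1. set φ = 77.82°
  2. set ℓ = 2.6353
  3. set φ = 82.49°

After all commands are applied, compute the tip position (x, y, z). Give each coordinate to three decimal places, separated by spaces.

0.125 0.947 2.388

initial: κ=0.2886, φ=146.76°, ℓ=1.6974
cmd 1: set φ=77.82° → (κ,φ,ℓ)=(0.2886,77.82°,1.6974) → tip=(0.0860,0.3983,1.6303)
cmd 2: set ℓ=2.6353 → (κ,φ,ℓ)=(0.2886,77.82°,2.6353) → tip=(0.2014,0.9333,2.3885)
cmd 3: set φ=82.49° → (κ,φ,ℓ)=(0.2886,82.49°,2.6353) → tip=(0.1248,0.9466,2.3885)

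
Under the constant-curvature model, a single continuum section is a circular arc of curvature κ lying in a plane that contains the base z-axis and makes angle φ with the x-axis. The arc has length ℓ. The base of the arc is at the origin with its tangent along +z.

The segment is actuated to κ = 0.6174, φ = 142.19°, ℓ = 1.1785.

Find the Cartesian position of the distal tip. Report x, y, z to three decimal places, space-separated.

-0.324 0.251 1.077

θ = κ·ℓ = 0.6174 × 1.1785 = 0.72761 rad
ρ = (1 − cos θ)/κ = (1 − 0.74677)/0.6174 = 0.41016
z = sin θ / κ = 0.66508/0.6174 = 1.07723
x = ρ cos φ = 0.41016 × cos(142.19°) = -0.32404
y = ρ sin φ = 0.41016 × sin(142.19°) = 0.25144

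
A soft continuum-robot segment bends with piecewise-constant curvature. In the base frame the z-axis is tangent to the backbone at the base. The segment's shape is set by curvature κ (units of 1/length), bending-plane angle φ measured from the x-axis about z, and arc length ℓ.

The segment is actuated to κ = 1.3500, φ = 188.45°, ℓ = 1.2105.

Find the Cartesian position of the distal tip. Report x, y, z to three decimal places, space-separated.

θ = κ·ℓ = 1.3500 × 1.2105 = 1.63417 rad
ρ = (1 − cos θ)/κ = (1 − -0.06334)/1.3500 = 0.78766
z = sin θ / κ = 0.99799/1.3500 = 0.73925
x = ρ cos φ = 0.78766 × cos(188.45°) = -0.77911
y = ρ sin φ = 0.78766 × sin(188.45°) = -0.11574

-0.779 -0.116 0.739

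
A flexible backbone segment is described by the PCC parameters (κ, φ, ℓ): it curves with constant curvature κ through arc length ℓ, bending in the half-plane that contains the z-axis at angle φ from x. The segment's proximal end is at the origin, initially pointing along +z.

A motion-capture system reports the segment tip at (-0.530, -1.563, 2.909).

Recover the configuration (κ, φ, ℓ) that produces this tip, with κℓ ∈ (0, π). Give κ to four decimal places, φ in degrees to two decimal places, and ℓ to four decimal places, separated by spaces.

ρ = √(x²+y²) = √(-0.530² + -1.563²) = 1.65041
φ = atan2(y, x) mod 360° = atan2(-1.563, -0.530) = 251.2686°
|p|² = ρ² + z² = 1.65041² + 2.909² = 11.18615
κ = 2ρ / |p|² = 2×1.65041 / 11.18615 = 0.29508
θ = 2·atan2(ρ, z) = 2·atan2(1.65041, 2.909) = 1.03213 rad
ℓ = θ/κ = 1.03213/0.29508 = 3.49777

0.2951 251.27 3.4978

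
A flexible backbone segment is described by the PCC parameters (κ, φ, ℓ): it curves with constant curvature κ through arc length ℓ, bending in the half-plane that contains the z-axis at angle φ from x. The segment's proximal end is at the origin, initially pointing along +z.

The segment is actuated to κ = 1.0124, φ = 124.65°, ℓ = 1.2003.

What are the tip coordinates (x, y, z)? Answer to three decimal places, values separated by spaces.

-0.366 0.530 0.926

θ = κ·ℓ = 1.0124 × 1.2003 = 1.21518 rad
ρ = (1 − cos θ)/κ = (1 − 0.34816)/1.0124 = 0.64385
z = sin θ / κ = 0.93743/1.0124 = 0.92595
x = ρ cos φ = 0.64385 × cos(124.65°) = -0.36607
y = ρ sin φ = 0.64385 × sin(124.65°) = 0.52966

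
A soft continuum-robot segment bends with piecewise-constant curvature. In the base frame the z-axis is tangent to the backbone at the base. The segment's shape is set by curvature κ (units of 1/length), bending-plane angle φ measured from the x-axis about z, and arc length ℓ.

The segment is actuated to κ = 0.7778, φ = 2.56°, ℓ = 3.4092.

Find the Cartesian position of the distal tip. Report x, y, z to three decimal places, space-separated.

θ = κ·ℓ = 0.7778 × 3.4092 = 2.65168 rad
ρ = (1 − cos θ)/κ = (1 − -0.88237)/0.7778 = 2.42012
z = sin θ / κ = 0.47055/0.7778 = 0.60498
x = ρ cos φ = 2.42012 × cos(2.56°) = 2.41771
y = ρ sin φ = 2.42012 × sin(2.56°) = 0.10810

2.418 0.108 0.605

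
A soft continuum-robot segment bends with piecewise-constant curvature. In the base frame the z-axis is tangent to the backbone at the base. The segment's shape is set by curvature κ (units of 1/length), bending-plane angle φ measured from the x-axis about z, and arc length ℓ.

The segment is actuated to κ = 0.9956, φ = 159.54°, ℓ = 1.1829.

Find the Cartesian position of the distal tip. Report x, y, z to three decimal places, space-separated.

θ = κ·ℓ = 0.9956 × 1.1829 = 1.17770 rad
ρ = (1 − cos θ)/κ = (1 − 0.38305)/0.9956 = 0.61967
z = sin θ / κ = 0.92373/0.9956 = 0.92781
x = ρ cos φ = 0.61967 × cos(159.54°) = -0.58058
y = ρ sin φ = 0.61967 × sin(159.54°) = 0.21661

-0.581 0.217 0.928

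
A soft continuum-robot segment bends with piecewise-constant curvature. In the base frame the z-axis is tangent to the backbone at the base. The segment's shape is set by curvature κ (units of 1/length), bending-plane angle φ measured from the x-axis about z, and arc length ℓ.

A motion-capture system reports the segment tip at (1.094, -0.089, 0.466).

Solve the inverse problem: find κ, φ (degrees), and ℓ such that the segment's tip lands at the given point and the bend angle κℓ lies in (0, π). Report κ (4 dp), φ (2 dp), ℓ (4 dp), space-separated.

1.5439 355.35 1.5148

ρ = √(x²+y²) = √(1.094² + -0.089²) = 1.09761
φ = atan2(y, x) mod 360° = atan2(-0.089, 1.094) = 355.3491°
|p|² = ρ² + z² = 1.09761² + 0.466² = 1.42191
κ = 2ρ / |p|² = 2×1.09761 / 1.42191 = 1.54386
θ = 2·atan2(ρ, z) = 2·atan2(1.09761, 0.466) = 2.33860 rad
ℓ = θ/κ = 2.33860/1.54386 = 1.51478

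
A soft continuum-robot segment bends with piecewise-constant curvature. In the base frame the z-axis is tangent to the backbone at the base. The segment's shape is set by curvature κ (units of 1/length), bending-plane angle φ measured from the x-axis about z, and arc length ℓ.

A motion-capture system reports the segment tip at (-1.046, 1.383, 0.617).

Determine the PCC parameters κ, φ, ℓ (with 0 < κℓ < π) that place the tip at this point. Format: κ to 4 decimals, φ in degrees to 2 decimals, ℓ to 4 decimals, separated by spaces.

ρ = √(x²+y²) = √(-1.046² + 1.383²) = 1.73401
φ = atan2(y, x) mod 360° = atan2(1.383, -1.046) = 127.1012°
|p|² = ρ² + z² = 1.73401² + 0.617² = 3.38749
κ = 2ρ / |p|² = 2×1.73401 / 3.38749 = 1.02377
θ = 2·atan2(ρ, z) = 2·atan2(1.73401, 0.617) = 2.45789 rad
ℓ = θ/κ = 2.45789/1.02377 = 2.40081

1.0238 127.10 2.4008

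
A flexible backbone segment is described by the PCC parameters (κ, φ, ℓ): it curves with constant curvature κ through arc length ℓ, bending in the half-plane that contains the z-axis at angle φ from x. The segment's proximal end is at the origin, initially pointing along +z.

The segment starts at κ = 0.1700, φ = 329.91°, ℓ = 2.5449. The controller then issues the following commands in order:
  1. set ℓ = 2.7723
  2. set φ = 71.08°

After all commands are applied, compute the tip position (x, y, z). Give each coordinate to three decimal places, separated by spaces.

initial: κ=0.1700, φ=329.91°, ℓ=2.5449
cmd 1: set ℓ=2.7723 → (κ,φ,ℓ)=(0.1700,329.91°,2.7723) → tip=(0.5549,-0.3215,2.6708)
cmd 2: set φ=71.08° → (κ,φ,ℓ)=(0.1700,71.08°,2.7723) → tip=(0.2079,0.6066,2.6708)

0.208 0.607 2.671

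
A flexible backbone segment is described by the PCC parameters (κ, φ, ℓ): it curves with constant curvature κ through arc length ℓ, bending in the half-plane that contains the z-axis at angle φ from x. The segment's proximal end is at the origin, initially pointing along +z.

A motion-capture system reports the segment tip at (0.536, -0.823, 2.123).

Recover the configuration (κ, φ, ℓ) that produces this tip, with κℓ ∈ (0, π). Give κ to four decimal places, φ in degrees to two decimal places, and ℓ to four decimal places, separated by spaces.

ρ = √(x²+y²) = √(0.536² + -0.823²) = 0.98215
φ = atan2(y, x) mod 360° = atan2(-0.823, 0.536) = 303.0752°
|p|² = ρ² + z² = 0.98215² + 2.123² = 5.47175
κ = 2ρ / |p|² = 2×0.98215 / 5.47175 = 0.35899
θ = 2·atan2(ρ, z) = 2·atan2(0.98215, 2.123) = 0.86661 rad
ℓ = θ/κ = 0.86661/0.35899 = 2.41401

0.3590 303.08 2.4140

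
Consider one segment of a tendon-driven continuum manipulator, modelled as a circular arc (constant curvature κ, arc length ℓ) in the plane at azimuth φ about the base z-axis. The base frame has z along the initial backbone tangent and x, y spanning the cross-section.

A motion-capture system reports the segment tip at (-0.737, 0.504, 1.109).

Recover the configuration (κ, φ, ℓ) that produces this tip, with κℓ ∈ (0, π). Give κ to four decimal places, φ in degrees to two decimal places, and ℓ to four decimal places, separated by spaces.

0.8809 145.63 1.5389

ρ = √(x²+y²) = √(-0.737² + 0.504²) = 0.89285
φ = atan2(y, x) mod 360° = atan2(0.504, -0.737) = 145.6336°
|p|² = ρ² + z² = 0.89285² + 1.109² = 2.02707
κ = 2ρ / |p|² = 2×0.89285 / 2.02707 = 0.88093
θ = 2·atan2(ρ, z) = 2·atan2(0.89285, 1.109) = 1.35568 rad
ℓ = θ/κ = 1.35568/0.88093 = 1.53892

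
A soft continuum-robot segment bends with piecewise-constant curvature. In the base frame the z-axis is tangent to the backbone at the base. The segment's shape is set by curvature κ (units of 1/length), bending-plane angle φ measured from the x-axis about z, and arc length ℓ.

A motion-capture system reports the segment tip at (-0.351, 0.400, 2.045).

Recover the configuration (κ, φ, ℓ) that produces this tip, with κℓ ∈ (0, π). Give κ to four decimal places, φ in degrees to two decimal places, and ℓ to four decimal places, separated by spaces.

ρ = √(x²+y²) = √(-0.351² + 0.400²) = 0.53217
φ = atan2(y, x) mod 360° = atan2(0.400, -0.351) = 131.2670°
|p|² = ρ² + z² = 0.53217² + 2.045² = 4.46523
κ = 2ρ / |p|² = 2×0.53217 / 4.46523 = 0.23836
θ = 2·atan2(ρ, z) = 2·atan2(0.53217, 2.045) = 0.50916 rad
ℓ = θ/κ = 0.50916/0.23836 = 2.13611

0.2384 131.27 2.1361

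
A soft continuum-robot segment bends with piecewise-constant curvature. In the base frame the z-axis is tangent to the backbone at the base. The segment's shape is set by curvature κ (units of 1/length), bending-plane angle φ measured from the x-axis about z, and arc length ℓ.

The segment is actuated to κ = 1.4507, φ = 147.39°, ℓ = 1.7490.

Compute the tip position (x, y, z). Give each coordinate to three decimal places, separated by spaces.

θ = κ·ℓ = 1.4507 × 1.7490 = 2.53727 rad
ρ = (1 − cos θ)/κ = (1 − -0.82289)/1.4507 = 1.25656
z = sin θ / κ = 0.56820/1.4507 = 0.39167
x = ρ cos φ = 1.25656 × cos(147.39°) = -1.05847
y = ρ sin φ = 1.25656 × sin(147.39°) = 0.67718

-1.058 0.677 0.392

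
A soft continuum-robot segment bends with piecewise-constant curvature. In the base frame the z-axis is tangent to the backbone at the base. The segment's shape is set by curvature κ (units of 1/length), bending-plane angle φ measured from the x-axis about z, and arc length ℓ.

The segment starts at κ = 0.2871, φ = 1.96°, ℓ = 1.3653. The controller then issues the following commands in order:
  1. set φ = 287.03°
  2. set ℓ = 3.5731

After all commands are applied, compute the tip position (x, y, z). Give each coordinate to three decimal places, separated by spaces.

0.491 -1.604 2.979

initial: κ=0.2871, φ=1.96°, ℓ=1.3653
cmd 1: set φ=287.03° → (κ,φ,ℓ)=(0.2871,287.03°,1.3653) → tip=(0.0774,-0.2526,1.3306)
cmd 2: set ℓ=3.5731 → (κ,φ,ℓ)=(0.2871,287.03°,3.5731) → tip=(0.4913,-1.6040,2.9786)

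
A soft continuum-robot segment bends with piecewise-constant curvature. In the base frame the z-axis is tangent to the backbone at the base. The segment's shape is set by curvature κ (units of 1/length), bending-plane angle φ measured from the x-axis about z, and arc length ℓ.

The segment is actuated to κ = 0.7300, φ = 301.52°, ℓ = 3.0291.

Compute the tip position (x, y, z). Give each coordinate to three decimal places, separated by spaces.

1.144 -1.866 1.098

θ = κ·ℓ = 0.7300 × 3.0291 = 2.21124 rad
ρ = (1 − cos θ)/κ = (1 − -0.59755)/0.7300 = 2.18843
z = sin θ / κ = 0.80183/0.7300 = 1.09840
x = ρ cos φ = 2.18843 × cos(301.52°) = 1.14410
y = ρ sin φ = 2.18843 × sin(301.52°) = -1.86554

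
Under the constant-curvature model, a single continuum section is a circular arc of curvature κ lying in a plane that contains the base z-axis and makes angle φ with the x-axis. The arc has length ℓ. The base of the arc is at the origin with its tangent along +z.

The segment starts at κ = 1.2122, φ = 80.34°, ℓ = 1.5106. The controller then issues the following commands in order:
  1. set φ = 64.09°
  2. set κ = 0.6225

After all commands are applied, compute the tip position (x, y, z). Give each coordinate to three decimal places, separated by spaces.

initial: κ=1.2122, φ=80.34°, ℓ=1.5106
cmd 1: set φ=64.09° → (κ,φ,ℓ)=(1.2122,64.09°,1.5106) → tip=(0.4533,0.9330,0.7971)
cmd 2: set κ=0.6225 → (κ,φ,ℓ)=(0.6225,64.09°,1.5106) → tip=(0.2881,0.5931,1.2976)

0.288 0.593 1.298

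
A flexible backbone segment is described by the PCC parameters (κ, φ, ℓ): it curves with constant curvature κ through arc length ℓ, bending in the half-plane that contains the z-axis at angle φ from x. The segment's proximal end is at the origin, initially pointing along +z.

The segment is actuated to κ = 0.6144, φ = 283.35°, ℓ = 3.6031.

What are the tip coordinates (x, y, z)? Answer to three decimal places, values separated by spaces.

0.601 -2.533 1.303

θ = κ·ℓ = 0.6144 × 3.6031 = 2.21374 rad
ρ = (1 − cos θ)/κ = (1 − -0.59956)/0.6144 = 2.60345
z = sin θ / κ = 0.80033/0.6144 = 1.30262
x = ρ cos φ = 2.60345 × cos(283.35°) = 0.60113
y = ρ sin φ = 2.60345 × sin(283.35°) = -2.53310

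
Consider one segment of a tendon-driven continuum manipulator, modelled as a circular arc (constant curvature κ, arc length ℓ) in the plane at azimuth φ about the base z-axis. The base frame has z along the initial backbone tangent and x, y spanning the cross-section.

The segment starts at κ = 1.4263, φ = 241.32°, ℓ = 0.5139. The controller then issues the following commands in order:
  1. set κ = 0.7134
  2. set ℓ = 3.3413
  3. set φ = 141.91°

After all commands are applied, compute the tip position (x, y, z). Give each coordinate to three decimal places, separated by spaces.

-1.904 1.493 0.964

initial: κ=1.4263, φ=241.32°, ℓ=0.5139
cmd 1: set κ=0.7134 → (κ,φ,ℓ)=(0.7134,241.32°,0.5139) → tip=(-0.0447,-0.0817,0.5025)
cmd 2: set ℓ=3.3413 → (κ,φ,ℓ)=(0.7134,241.32°,3.3413) → tip=(-1.1613,-2.1229,0.9636)
cmd 3: set φ=141.91° → (κ,φ,ℓ)=(0.7134,141.91°,3.3413) → tip=(-1.9045,1.4928,0.9636)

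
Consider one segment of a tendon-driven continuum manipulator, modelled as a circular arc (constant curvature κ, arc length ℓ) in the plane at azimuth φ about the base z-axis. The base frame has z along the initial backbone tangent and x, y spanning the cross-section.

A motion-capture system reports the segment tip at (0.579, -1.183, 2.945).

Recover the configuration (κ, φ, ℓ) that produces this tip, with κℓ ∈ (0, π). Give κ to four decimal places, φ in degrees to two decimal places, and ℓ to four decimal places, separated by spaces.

ρ = √(x²+y²) = √(0.579² + -1.183²) = 1.31709
φ = atan2(y, x) mod 360° = atan2(-1.183, 0.579) = 296.0787°
|p|² = ρ² + z² = 1.31709² + 2.945² = 10.40775
κ = 2ρ / |p|² = 2×1.31709 / 10.40775 = 0.25310
θ = 2·atan2(ρ, z) = 2·atan2(1.31709, 2.945) = 0.84110 rad
ℓ = θ/κ = 0.84110/0.25310 = 3.32320

0.2531 296.08 3.3232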